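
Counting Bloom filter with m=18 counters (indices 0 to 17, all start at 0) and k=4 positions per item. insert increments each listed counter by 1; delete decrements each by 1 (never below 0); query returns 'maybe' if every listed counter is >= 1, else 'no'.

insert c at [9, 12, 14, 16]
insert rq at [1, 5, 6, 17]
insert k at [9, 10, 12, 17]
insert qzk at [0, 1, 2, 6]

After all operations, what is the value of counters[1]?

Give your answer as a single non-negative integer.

Answer: 2

Derivation:
Step 1: insert c at [9, 12, 14, 16] -> counters=[0,0,0,0,0,0,0,0,0,1,0,0,1,0,1,0,1,0]
Step 2: insert rq at [1, 5, 6, 17] -> counters=[0,1,0,0,0,1,1,0,0,1,0,0,1,0,1,0,1,1]
Step 3: insert k at [9, 10, 12, 17] -> counters=[0,1,0,0,0,1,1,0,0,2,1,0,2,0,1,0,1,2]
Step 4: insert qzk at [0, 1, 2, 6] -> counters=[1,2,1,0,0,1,2,0,0,2,1,0,2,0,1,0,1,2]
Final counters=[1,2,1,0,0,1,2,0,0,2,1,0,2,0,1,0,1,2] -> counters[1]=2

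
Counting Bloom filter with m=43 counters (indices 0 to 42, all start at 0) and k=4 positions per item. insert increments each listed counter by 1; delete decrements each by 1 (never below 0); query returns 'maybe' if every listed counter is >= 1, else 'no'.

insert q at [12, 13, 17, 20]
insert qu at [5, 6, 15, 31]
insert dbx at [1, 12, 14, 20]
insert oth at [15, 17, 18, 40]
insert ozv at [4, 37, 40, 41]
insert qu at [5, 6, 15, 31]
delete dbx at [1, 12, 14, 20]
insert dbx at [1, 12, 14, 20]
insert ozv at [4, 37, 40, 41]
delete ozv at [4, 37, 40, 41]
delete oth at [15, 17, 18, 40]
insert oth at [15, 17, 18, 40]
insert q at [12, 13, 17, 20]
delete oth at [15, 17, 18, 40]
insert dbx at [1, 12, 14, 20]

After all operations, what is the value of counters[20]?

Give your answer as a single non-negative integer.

Step 1: insert q at [12, 13, 17, 20] -> counters=[0,0,0,0,0,0,0,0,0,0,0,0,1,1,0,0,0,1,0,0,1,0,0,0,0,0,0,0,0,0,0,0,0,0,0,0,0,0,0,0,0,0,0]
Step 2: insert qu at [5, 6, 15, 31] -> counters=[0,0,0,0,0,1,1,0,0,0,0,0,1,1,0,1,0,1,0,0,1,0,0,0,0,0,0,0,0,0,0,1,0,0,0,0,0,0,0,0,0,0,0]
Step 3: insert dbx at [1, 12, 14, 20] -> counters=[0,1,0,0,0,1,1,0,0,0,0,0,2,1,1,1,0,1,0,0,2,0,0,0,0,0,0,0,0,0,0,1,0,0,0,0,0,0,0,0,0,0,0]
Step 4: insert oth at [15, 17, 18, 40] -> counters=[0,1,0,0,0,1,1,0,0,0,0,0,2,1,1,2,0,2,1,0,2,0,0,0,0,0,0,0,0,0,0,1,0,0,0,0,0,0,0,0,1,0,0]
Step 5: insert ozv at [4, 37, 40, 41] -> counters=[0,1,0,0,1,1,1,0,0,0,0,0,2,1,1,2,0,2,1,0,2,0,0,0,0,0,0,0,0,0,0,1,0,0,0,0,0,1,0,0,2,1,0]
Step 6: insert qu at [5, 6, 15, 31] -> counters=[0,1,0,0,1,2,2,0,0,0,0,0,2,1,1,3,0,2,1,0,2,0,0,0,0,0,0,0,0,0,0,2,0,0,0,0,0,1,0,0,2,1,0]
Step 7: delete dbx at [1, 12, 14, 20] -> counters=[0,0,0,0,1,2,2,0,0,0,0,0,1,1,0,3,0,2,1,0,1,0,0,0,0,0,0,0,0,0,0,2,0,0,0,0,0,1,0,0,2,1,0]
Step 8: insert dbx at [1, 12, 14, 20] -> counters=[0,1,0,0,1,2,2,0,0,0,0,0,2,1,1,3,0,2,1,0,2,0,0,0,0,0,0,0,0,0,0,2,0,0,0,0,0,1,0,0,2,1,0]
Step 9: insert ozv at [4, 37, 40, 41] -> counters=[0,1,0,0,2,2,2,0,0,0,0,0,2,1,1,3,0,2,1,0,2,0,0,0,0,0,0,0,0,0,0,2,0,0,0,0,0,2,0,0,3,2,0]
Step 10: delete ozv at [4, 37, 40, 41] -> counters=[0,1,0,0,1,2,2,0,0,0,0,0,2,1,1,3,0,2,1,0,2,0,0,0,0,0,0,0,0,0,0,2,0,0,0,0,0,1,0,0,2,1,0]
Step 11: delete oth at [15, 17, 18, 40] -> counters=[0,1,0,0,1,2,2,0,0,0,0,0,2,1,1,2,0,1,0,0,2,0,0,0,0,0,0,0,0,0,0,2,0,0,0,0,0,1,0,0,1,1,0]
Step 12: insert oth at [15, 17, 18, 40] -> counters=[0,1,0,0,1,2,2,0,0,0,0,0,2,1,1,3,0,2,1,0,2,0,0,0,0,0,0,0,0,0,0,2,0,0,0,0,0,1,0,0,2,1,0]
Step 13: insert q at [12, 13, 17, 20] -> counters=[0,1,0,0,1,2,2,0,0,0,0,0,3,2,1,3,0,3,1,0,3,0,0,0,0,0,0,0,0,0,0,2,0,0,0,0,0,1,0,0,2,1,0]
Step 14: delete oth at [15, 17, 18, 40] -> counters=[0,1,0,0,1,2,2,0,0,0,0,0,3,2,1,2,0,2,0,0,3,0,0,0,0,0,0,0,0,0,0,2,0,0,0,0,0,1,0,0,1,1,0]
Step 15: insert dbx at [1, 12, 14, 20] -> counters=[0,2,0,0,1,2,2,0,0,0,0,0,4,2,2,2,0,2,0,0,4,0,0,0,0,0,0,0,0,0,0,2,0,0,0,0,0,1,0,0,1,1,0]
Final counters=[0,2,0,0,1,2,2,0,0,0,0,0,4,2,2,2,0,2,0,0,4,0,0,0,0,0,0,0,0,0,0,2,0,0,0,0,0,1,0,0,1,1,0] -> counters[20]=4

Answer: 4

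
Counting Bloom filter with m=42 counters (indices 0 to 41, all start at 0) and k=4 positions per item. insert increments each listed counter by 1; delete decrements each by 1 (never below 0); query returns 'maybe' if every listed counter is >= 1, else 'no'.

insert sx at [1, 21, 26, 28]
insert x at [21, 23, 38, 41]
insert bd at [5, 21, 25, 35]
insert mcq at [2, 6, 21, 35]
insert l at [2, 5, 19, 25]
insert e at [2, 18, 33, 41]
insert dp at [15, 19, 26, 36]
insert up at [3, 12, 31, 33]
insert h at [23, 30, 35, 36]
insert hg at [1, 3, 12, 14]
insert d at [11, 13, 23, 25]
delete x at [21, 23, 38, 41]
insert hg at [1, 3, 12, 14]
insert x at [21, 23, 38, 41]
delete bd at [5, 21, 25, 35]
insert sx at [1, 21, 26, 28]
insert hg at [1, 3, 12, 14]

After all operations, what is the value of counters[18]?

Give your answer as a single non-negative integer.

Step 1: insert sx at [1, 21, 26, 28] -> counters=[0,1,0,0,0,0,0,0,0,0,0,0,0,0,0,0,0,0,0,0,0,1,0,0,0,0,1,0,1,0,0,0,0,0,0,0,0,0,0,0,0,0]
Step 2: insert x at [21, 23, 38, 41] -> counters=[0,1,0,0,0,0,0,0,0,0,0,0,0,0,0,0,0,0,0,0,0,2,0,1,0,0,1,0,1,0,0,0,0,0,0,0,0,0,1,0,0,1]
Step 3: insert bd at [5, 21, 25, 35] -> counters=[0,1,0,0,0,1,0,0,0,0,0,0,0,0,0,0,0,0,0,0,0,3,0,1,0,1,1,0,1,0,0,0,0,0,0,1,0,0,1,0,0,1]
Step 4: insert mcq at [2, 6, 21, 35] -> counters=[0,1,1,0,0,1,1,0,0,0,0,0,0,0,0,0,0,0,0,0,0,4,0,1,0,1,1,0,1,0,0,0,0,0,0,2,0,0,1,0,0,1]
Step 5: insert l at [2, 5, 19, 25] -> counters=[0,1,2,0,0,2,1,0,0,0,0,0,0,0,0,0,0,0,0,1,0,4,0,1,0,2,1,0,1,0,0,0,0,0,0,2,0,0,1,0,0,1]
Step 6: insert e at [2, 18, 33, 41] -> counters=[0,1,3,0,0,2,1,0,0,0,0,0,0,0,0,0,0,0,1,1,0,4,0,1,0,2,1,0,1,0,0,0,0,1,0,2,0,0,1,0,0,2]
Step 7: insert dp at [15, 19, 26, 36] -> counters=[0,1,3,0,0,2,1,0,0,0,0,0,0,0,0,1,0,0,1,2,0,4,0,1,0,2,2,0,1,0,0,0,0,1,0,2,1,0,1,0,0,2]
Step 8: insert up at [3, 12, 31, 33] -> counters=[0,1,3,1,0,2,1,0,0,0,0,0,1,0,0,1,0,0,1,2,0,4,0,1,0,2,2,0,1,0,0,1,0,2,0,2,1,0,1,0,0,2]
Step 9: insert h at [23, 30, 35, 36] -> counters=[0,1,3,1,0,2,1,0,0,0,0,0,1,0,0,1,0,0,1,2,0,4,0,2,0,2,2,0,1,0,1,1,0,2,0,3,2,0,1,0,0,2]
Step 10: insert hg at [1, 3, 12, 14] -> counters=[0,2,3,2,0,2,1,0,0,0,0,0,2,0,1,1,0,0,1,2,0,4,0,2,0,2,2,0,1,0,1,1,0,2,0,3,2,0,1,0,0,2]
Step 11: insert d at [11, 13, 23, 25] -> counters=[0,2,3,2,0,2,1,0,0,0,0,1,2,1,1,1,0,0,1,2,0,4,0,3,0,3,2,0,1,0,1,1,0,2,0,3,2,0,1,0,0,2]
Step 12: delete x at [21, 23, 38, 41] -> counters=[0,2,3,2,0,2,1,0,0,0,0,1,2,1,1,1,0,0,1,2,0,3,0,2,0,3,2,0,1,0,1,1,0,2,0,3,2,0,0,0,0,1]
Step 13: insert hg at [1, 3, 12, 14] -> counters=[0,3,3,3,0,2,1,0,0,0,0,1,3,1,2,1,0,0,1,2,0,3,0,2,0,3,2,0,1,0,1,1,0,2,0,3,2,0,0,0,0,1]
Step 14: insert x at [21, 23, 38, 41] -> counters=[0,3,3,3,0,2,1,0,0,0,0,1,3,1,2,1,0,0,1,2,0,4,0,3,0,3,2,0,1,0,1,1,0,2,0,3,2,0,1,0,0,2]
Step 15: delete bd at [5, 21, 25, 35] -> counters=[0,3,3,3,0,1,1,0,0,0,0,1,3,1,2,1,0,0,1,2,0,3,0,3,0,2,2,0,1,0,1,1,0,2,0,2,2,0,1,0,0,2]
Step 16: insert sx at [1, 21, 26, 28] -> counters=[0,4,3,3,0,1,1,0,0,0,0,1,3,1,2,1,0,0,1,2,0,4,0,3,0,2,3,0,2,0,1,1,0,2,0,2,2,0,1,0,0,2]
Step 17: insert hg at [1, 3, 12, 14] -> counters=[0,5,3,4,0,1,1,0,0,0,0,1,4,1,3,1,0,0,1,2,0,4,0,3,0,2,3,0,2,0,1,1,0,2,0,2,2,0,1,0,0,2]
Final counters=[0,5,3,4,0,1,1,0,0,0,0,1,4,1,3,1,0,0,1,2,0,4,0,3,0,2,3,0,2,0,1,1,0,2,0,2,2,0,1,0,0,2] -> counters[18]=1

Answer: 1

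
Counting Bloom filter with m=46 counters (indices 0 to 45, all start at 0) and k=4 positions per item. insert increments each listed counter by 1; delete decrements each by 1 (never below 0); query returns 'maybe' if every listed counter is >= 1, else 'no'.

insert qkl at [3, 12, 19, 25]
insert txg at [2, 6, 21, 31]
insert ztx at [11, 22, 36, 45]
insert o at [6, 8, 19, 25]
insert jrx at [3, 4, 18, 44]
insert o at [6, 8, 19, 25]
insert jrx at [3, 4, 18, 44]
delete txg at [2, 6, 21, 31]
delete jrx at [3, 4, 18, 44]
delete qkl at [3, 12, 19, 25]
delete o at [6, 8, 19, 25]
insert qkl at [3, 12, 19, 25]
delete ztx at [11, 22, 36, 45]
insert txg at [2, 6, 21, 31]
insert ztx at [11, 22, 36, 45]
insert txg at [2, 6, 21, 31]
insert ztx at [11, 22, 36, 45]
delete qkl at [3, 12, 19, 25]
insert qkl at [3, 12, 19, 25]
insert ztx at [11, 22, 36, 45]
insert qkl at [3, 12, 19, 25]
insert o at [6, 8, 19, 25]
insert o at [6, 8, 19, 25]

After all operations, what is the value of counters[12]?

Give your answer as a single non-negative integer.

Answer: 2

Derivation:
Step 1: insert qkl at [3, 12, 19, 25] -> counters=[0,0,0,1,0,0,0,0,0,0,0,0,1,0,0,0,0,0,0,1,0,0,0,0,0,1,0,0,0,0,0,0,0,0,0,0,0,0,0,0,0,0,0,0,0,0]
Step 2: insert txg at [2, 6, 21, 31] -> counters=[0,0,1,1,0,0,1,0,0,0,0,0,1,0,0,0,0,0,0,1,0,1,0,0,0,1,0,0,0,0,0,1,0,0,0,0,0,0,0,0,0,0,0,0,0,0]
Step 3: insert ztx at [11, 22, 36, 45] -> counters=[0,0,1,1,0,0,1,0,0,0,0,1,1,0,0,0,0,0,0,1,0,1,1,0,0,1,0,0,0,0,0,1,0,0,0,0,1,0,0,0,0,0,0,0,0,1]
Step 4: insert o at [6, 8, 19, 25] -> counters=[0,0,1,1,0,0,2,0,1,0,0,1,1,0,0,0,0,0,0,2,0,1,1,0,0,2,0,0,0,0,0,1,0,0,0,0,1,0,0,0,0,0,0,0,0,1]
Step 5: insert jrx at [3, 4, 18, 44] -> counters=[0,0,1,2,1,0,2,0,1,0,0,1,1,0,0,0,0,0,1,2,0,1,1,0,0,2,0,0,0,0,0,1,0,0,0,0,1,0,0,0,0,0,0,0,1,1]
Step 6: insert o at [6, 8, 19, 25] -> counters=[0,0,1,2,1,0,3,0,2,0,0,1,1,0,0,0,0,0,1,3,0,1,1,0,0,3,0,0,0,0,0,1,0,0,0,0,1,0,0,0,0,0,0,0,1,1]
Step 7: insert jrx at [3, 4, 18, 44] -> counters=[0,0,1,3,2,0,3,0,2,0,0,1,1,0,0,0,0,0,2,3,0,1,1,0,0,3,0,0,0,0,0,1,0,0,0,0,1,0,0,0,0,0,0,0,2,1]
Step 8: delete txg at [2, 6, 21, 31] -> counters=[0,0,0,3,2,0,2,0,2,0,0,1,1,0,0,0,0,0,2,3,0,0,1,0,0,3,0,0,0,0,0,0,0,0,0,0,1,0,0,0,0,0,0,0,2,1]
Step 9: delete jrx at [3, 4, 18, 44] -> counters=[0,0,0,2,1,0,2,0,2,0,0,1,1,0,0,0,0,0,1,3,0,0,1,0,0,3,0,0,0,0,0,0,0,0,0,0,1,0,0,0,0,0,0,0,1,1]
Step 10: delete qkl at [3, 12, 19, 25] -> counters=[0,0,0,1,1,0,2,0,2,0,0,1,0,0,0,0,0,0,1,2,0,0,1,0,0,2,0,0,0,0,0,0,0,0,0,0,1,0,0,0,0,0,0,0,1,1]
Step 11: delete o at [6, 8, 19, 25] -> counters=[0,0,0,1,1,0,1,0,1,0,0,1,0,0,0,0,0,0,1,1,0,0,1,0,0,1,0,0,0,0,0,0,0,0,0,0,1,0,0,0,0,0,0,0,1,1]
Step 12: insert qkl at [3, 12, 19, 25] -> counters=[0,0,0,2,1,0,1,0,1,0,0,1,1,0,0,0,0,0,1,2,0,0,1,0,0,2,0,0,0,0,0,0,0,0,0,0,1,0,0,0,0,0,0,0,1,1]
Step 13: delete ztx at [11, 22, 36, 45] -> counters=[0,0,0,2,1,0,1,0,1,0,0,0,1,0,0,0,0,0,1,2,0,0,0,0,0,2,0,0,0,0,0,0,0,0,0,0,0,0,0,0,0,0,0,0,1,0]
Step 14: insert txg at [2, 6, 21, 31] -> counters=[0,0,1,2,1,0,2,0,1,0,0,0,1,0,0,0,0,0,1,2,0,1,0,0,0,2,0,0,0,0,0,1,0,0,0,0,0,0,0,0,0,0,0,0,1,0]
Step 15: insert ztx at [11, 22, 36, 45] -> counters=[0,0,1,2,1,0,2,0,1,0,0,1,1,0,0,0,0,0,1,2,0,1,1,0,0,2,0,0,0,0,0,1,0,0,0,0,1,0,0,0,0,0,0,0,1,1]
Step 16: insert txg at [2, 6, 21, 31] -> counters=[0,0,2,2,1,0,3,0,1,0,0,1,1,0,0,0,0,0,1,2,0,2,1,0,0,2,0,0,0,0,0,2,0,0,0,0,1,0,0,0,0,0,0,0,1,1]
Step 17: insert ztx at [11, 22, 36, 45] -> counters=[0,0,2,2,1,0,3,0,1,0,0,2,1,0,0,0,0,0,1,2,0,2,2,0,0,2,0,0,0,0,0,2,0,0,0,0,2,0,0,0,0,0,0,0,1,2]
Step 18: delete qkl at [3, 12, 19, 25] -> counters=[0,0,2,1,1,0,3,0,1,0,0,2,0,0,0,0,0,0,1,1,0,2,2,0,0,1,0,0,0,0,0,2,0,0,0,0,2,0,0,0,0,0,0,0,1,2]
Step 19: insert qkl at [3, 12, 19, 25] -> counters=[0,0,2,2,1,0,3,0,1,0,0,2,1,0,0,0,0,0,1,2,0,2,2,0,0,2,0,0,0,0,0,2,0,0,0,0,2,0,0,0,0,0,0,0,1,2]
Step 20: insert ztx at [11, 22, 36, 45] -> counters=[0,0,2,2,1,0,3,0,1,0,0,3,1,0,0,0,0,0,1,2,0,2,3,0,0,2,0,0,0,0,0,2,0,0,0,0,3,0,0,0,0,0,0,0,1,3]
Step 21: insert qkl at [3, 12, 19, 25] -> counters=[0,0,2,3,1,0,3,0,1,0,0,3,2,0,0,0,0,0,1,3,0,2,3,0,0,3,0,0,0,0,0,2,0,0,0,0,3,0,0,0,0,0,0,0,1,3]
Step 22: insert o at [6, 8, 19, 25] -> counters=[0,0,2,3,1,0,4,0,2,0,0,3,2,0,0,0,0,0,1,4,0,2,3,0,0,4,0,0,0,0,0,2,0,0,0,0,3,0,0,0,0,0,0,0,1,3]
Step 23: insert o at [6, 8, 19, 25] -> counters=[0,0,2,3,1,0,5,0,3,0,0,3,2,0,0,0,0,0,1,5,0,2,3,0,0,5,0,0,0,0,0,2,0,0,0,0,3,0,0,0,0,0,0,0,1,3]
Final counters=[0,0,2,3,1,0,5,0,3,0,0,3,2,0,0,0,0,0,1,5,0,2,3,0,0,5,0,0,0,0,0,2,0,0,0,0,3,0,0,0,0,0,0,0,1,3] -> counters[12]=2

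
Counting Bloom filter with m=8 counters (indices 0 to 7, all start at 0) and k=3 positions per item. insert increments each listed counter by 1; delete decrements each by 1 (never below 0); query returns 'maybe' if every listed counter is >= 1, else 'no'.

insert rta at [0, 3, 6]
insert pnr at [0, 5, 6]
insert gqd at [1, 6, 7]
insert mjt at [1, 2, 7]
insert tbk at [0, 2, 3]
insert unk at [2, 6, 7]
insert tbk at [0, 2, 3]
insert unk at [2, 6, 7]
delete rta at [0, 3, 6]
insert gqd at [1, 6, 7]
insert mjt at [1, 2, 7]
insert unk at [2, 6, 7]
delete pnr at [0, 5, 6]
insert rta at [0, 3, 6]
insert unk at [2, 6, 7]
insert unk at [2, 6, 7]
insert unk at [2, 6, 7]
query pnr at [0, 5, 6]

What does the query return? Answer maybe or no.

Answer: no

Derivation:
Step 1: insert rta at [0, 3, 6] -> counters=[1,0,0,1,0,0,1,0]
Step 2: insert pnr at [0, 5, 6] -> counters=[2,0,0,1,0,1,2,0]
Step 3: insert gqd at [1, 6, 7] -> counters=[2,1,0,1,0,1,3,1]
Step 4: insert mjt at [1, 2, 7] -> counters=[2,2,1,1,0,1,3,2]
Step 5: insert tbk at [0, 2, 3] -> counters=[3,2,2,2,0,1,3,2]
Step 6: insert unk at [2, 6, 7] -> counters=[3,2,3,2,0,1,4,3]
Step 7: insert tbk at [0, 2, 3] -> counters=[4,2,4,3,0,1,4,3]
Step 8: insert unk at [2, 6, 7] -> counters=[4,2,5,3,0,1,5,4]
Step 9: delete rta at [0, 3, 6] -> counters=[3,2,5,2,0,1,4,4]
Step 10: insert gqd at [1, 6, 7] -> counters=[3,3,5,2,0,1,5,5]
Step 11: insert mjt at [1, 2, 7] -> counters=[3,4,6,2,0,1,5,6]
Step 12: insert unk at [2, 6, 7] -> counters=[3,4,7,2,0,1,6,7]
Step 13: delete pnr at [0, 5, 6] -> counters=[2,4,7,2,0,0,5,7]
Step 14: insert rta at [0, 3, 6] -> counters=[3,4,7,3,0,0,6,7]
Step 15: insert unk at [2, 6, 7] -> counters=[3,4,8,3,0,0,7,8]
Step 16: insert unk at [2, 6, 7] -> counters=[3,4,9,3,0,0,8,9]
Step 17: insert unk at [2, 6, 7] -> counters=[3,4,10,3,0,0,9,10]
Query pnr: check counters[0]=3 counters[5]=0 counters[6]=9 -> no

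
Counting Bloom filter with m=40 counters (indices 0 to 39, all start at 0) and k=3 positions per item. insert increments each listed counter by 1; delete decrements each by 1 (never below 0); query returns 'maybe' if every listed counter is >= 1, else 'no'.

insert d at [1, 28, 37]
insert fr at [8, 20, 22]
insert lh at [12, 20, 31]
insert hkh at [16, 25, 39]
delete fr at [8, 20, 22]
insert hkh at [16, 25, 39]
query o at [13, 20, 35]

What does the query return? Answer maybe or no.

Step 1: insert d at [1, 28, 37] -> counters=[0,1,0,0,0,0,0,0,0,0,0,0,0,0,0,0,0,0,0,0,0,0,0,0,0,0,0,0,1,0,0,0,0,0,0,0,0,1,0,0]
Step 2: insert fr at [8, 20, 22] -> counters=[0,1,0,0,0,0,0,0,1,0,0,0,0,0,0,0,0,0,0,0,1,0,1,0,0,0,0,0,1,0,0,0,0,0,0,0,0,1,0,0]
Step 3: insert lh at [12, 20, 31] -> counters=[0,1,0,0,0,0,0,0,1,0,0,0,1,0,0,0,0,0,0,0,2,0,1,0,0,0,0,0,1,0,0,1,0,0,0,0,0,1,0,0]
Step 4: insert hkh at [16, 25, 39] -> counters=[0,1,0,0,0,0,0,0,1,0,0,0,1,0,0,0,1,0,0,0,2,0,1,0,0,1,0,0,1,0,0,1,0,0,0,0,0,1,0,1]
Step 5: delete fr at [8, 20, 22] -> counters=[0,1,0,0,0,0,0,0,0,0,0,0,1,0,0,0,1,0,0,0,1,0,0,0,0,1,0,0,1,0,0,1,0,0,0,0,0,1,0,1]
Step 6: insert hkh at [16, 25, 39] -> counters=[0,1,0,0,0,0,0,0,0,0,0,0,1,0,0,0,2,0,0,0,1,0,0,0,0,2,0,0,1,0,0,1,0,0,0,0,0,1,0,2]
Query o: check counters[13]=0 counters[20]=1 counters[35]=0 -> no

Answer: no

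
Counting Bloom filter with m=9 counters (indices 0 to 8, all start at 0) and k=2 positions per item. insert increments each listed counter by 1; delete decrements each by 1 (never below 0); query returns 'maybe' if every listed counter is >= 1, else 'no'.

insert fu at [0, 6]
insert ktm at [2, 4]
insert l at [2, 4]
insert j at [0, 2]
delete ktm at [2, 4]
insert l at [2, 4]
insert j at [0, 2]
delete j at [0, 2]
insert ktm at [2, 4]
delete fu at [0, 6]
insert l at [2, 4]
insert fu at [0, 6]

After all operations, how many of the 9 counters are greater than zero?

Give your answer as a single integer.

Answer: 4

Derivation:
Step 1: insert fu at [0, 6] -> counters=[1,0,0,0,0,0,1,0,0]
Step 2: insert ktm at [2, 4] -> counters=[1,0,1,0,1,0,1,0,0]
Step 3: insert l at [2, 4] -> counters=[1,0,2,0,2,0,1,0,0]
Step 4: insert j at [0, 2] -> counters=[2,0,3,0,2,0,1,0,0]
Step 5: delete ktm at [2, 4] -> counters=[2,0,2,0,1,0,1,0,0]
Step 6: insert l at [2, 4] -> counters=[2,0,3,0,2,0,1,0,0]
Step 7: insert j at [0, 2] -> counters=[3,0,4,0,2,0,1,0,0]
Step 8: delete j at [0, 2] -> counters=[2,0,3,0,2,0,1,0,0]
Step 9: insert ktm at [2, 4] -> counters=[2,0,4,0,3,0,1,0,0]
Step 10: delete fu at [0, 6] -> counters=[1,0,4,0,3,0,0,0,0]
Step 11: insert l at [2, 4] -> counters=[1,0,5,0,4,0,0,0,0]
Step 12: insert fu at [0, 6] -> counters=[2,0,5,0,4,0,1,0,0]
Final counters=[2,0,5,0,4,0,1,0,0] -> 4 nonzero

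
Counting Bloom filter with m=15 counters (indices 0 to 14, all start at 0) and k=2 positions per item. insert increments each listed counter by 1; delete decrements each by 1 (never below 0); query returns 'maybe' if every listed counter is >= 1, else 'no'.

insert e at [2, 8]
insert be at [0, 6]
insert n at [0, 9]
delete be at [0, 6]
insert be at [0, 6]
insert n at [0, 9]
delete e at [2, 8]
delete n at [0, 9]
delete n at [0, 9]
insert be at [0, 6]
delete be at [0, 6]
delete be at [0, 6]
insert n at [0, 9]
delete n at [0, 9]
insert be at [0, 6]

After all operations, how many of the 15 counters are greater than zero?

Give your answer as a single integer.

Answer: 2

Derivation:
Step 1: insert e at [2, 8] -> counters=[0,0,1,0,0,0,0,0,1,0,0,0,0,0,0]
Step 2: insert be at [0, 6] -> counters=[1,0,1,0,0,0,1,0,1,0,0,0,0,0,0]
Step 3: insert n at [0, 9] -> counters=[2,0,1,0,0,0,1,0,1,1,0,0,0,0,0]
Step 4: delete be at [0, 6] -> counters=[1,0,1,0,0,0,0,0,1,1,0,0,0,0,0]
Step 5: insert be at [0, 6] -> counters=[2,0,1,0,0,0,1,0,1,1,0,0,0,0,0]
Step 6: insert n at [0, 9] -> counters=[3,0,1,0,0,0,1,0,1,2,0,0,0,0,0]
Step 7: delete e at [2, 8] -> counters=[3,0,0,0,0,0,1,0,0,2,0,0,0,0,0]
Step 8: delete n at [0, 9] -> counters=[2,0,0,0,0,0,1,0,0,1,0,0,0,0,0]
Step 9: delete n at [0, 9] -> counters=[1,0,0,0,0,0,1,0,0,0,0,0,0,0,0]
Step 10: insert be at [0, 6] -> counters=[2,0,0,0,0,0,2,0,0,0,0,0,0,0,0]
Step 11: delete be at [0, 6] -> counters=[1,0,0,0,0,0,1,0,0,0,0,0,0,0,0]
Step 12: delete be at [0, 6] -> counters=[0,0,0,0,0,0,0,0,0,0,0,0,0,0,0]
Step 13: insert n at [0, 9] -> counters=[1,0,0,0,0,0,0,0,0,1,0,0,0,0,0]
Step 14: delete n at [0, 9] -> counters=[0,0,0,0,0,0,0,0,0,0,0,0,0,0,0]
Step 15: insert be at [0, 6] -> counters=[1,0,0,0,0,0,1,0,0,0,0,0,0,0,0]
Final counters=[1,0,0,0,0,0,1,0,0,0,0,0,0,0,0] -> 2 nonzero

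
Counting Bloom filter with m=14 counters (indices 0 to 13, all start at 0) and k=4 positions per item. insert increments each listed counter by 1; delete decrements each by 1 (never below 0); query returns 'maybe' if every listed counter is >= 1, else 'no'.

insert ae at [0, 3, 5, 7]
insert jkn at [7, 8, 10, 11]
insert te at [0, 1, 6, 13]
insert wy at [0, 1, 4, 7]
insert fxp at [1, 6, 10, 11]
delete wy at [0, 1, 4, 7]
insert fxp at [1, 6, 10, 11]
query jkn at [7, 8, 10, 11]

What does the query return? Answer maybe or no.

Answer: maybe

Derivation:
Step 1: insert ae at [0, 3, 5, 7] -> counters=[1,0,0,1,0,1,0,1,0,0,0,0,0,0]
Step 2: insert jkn at [7, 8, 10, 11] -> counters=[1,0,0,1,0,1,0,2,1,0,1,1,0,0]
Step 3: insert te at [0, 1, 6, 13] -> counters=[2,1,0,1,0,1,1,2,1,0,1,1,0,1]
Step 4: insert wy at [0, 1, 4, 7] -> counters=[3,2,0,1,1,1,1,3,1,0,1,1,0,1]
Step 5: insert fxp at [1, 6, 10, 11] -> counters=[3,3,0,1,1,1,2,3,1,0,2,2,0,1]
Step 6: delete wy at [0, 1, 4, 7] -> counters=[2,2,0,1,0,1,2,2,1,0,2,2,0,1]
Step 7: insert fxp at [1, 6, 10, 11] -> counters=[2,3,0,1,0,1,3,2,1,0,3,3,0,1]
Query jkn: check counters[7]=2 counters[8]=1 counters[10]=3 counters[11]=3 -> maybe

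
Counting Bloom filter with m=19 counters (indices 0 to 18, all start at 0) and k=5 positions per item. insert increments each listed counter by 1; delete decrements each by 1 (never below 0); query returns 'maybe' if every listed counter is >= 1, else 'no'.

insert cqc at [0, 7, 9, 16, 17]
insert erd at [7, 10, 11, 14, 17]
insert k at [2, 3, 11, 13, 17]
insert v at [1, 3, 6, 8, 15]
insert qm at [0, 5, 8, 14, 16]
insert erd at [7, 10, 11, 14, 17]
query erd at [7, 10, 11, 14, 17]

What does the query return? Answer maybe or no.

Answer: maybe

Derivation:
Step 1: insert cqc at [0, 7, 9, 16, 17] -> counters=[1,0,0,0,0,0,0,1,0,1,0,0,0,0,0,0,1,1,0]
Step 2: insert erd at [7, 10, 11, 14, 17] -> counters=[1,0,0,0,0,0,0,2,0,1,1,1,0,0,1,0,1,2,0]
Step 3: insert k at [2, 3, 11, 13, 17] -> counters=[1,0,1,1,0,0,0,2,0,1,1,2,0,1,1,0,1,3,0]
Step 4: insert v at [1, 3, 6, 8, 15] -> counters=[1,1,1,2,0,0,1,2,1,1,1,2,0,1,1,1,1,3,0]
Step 5: insert qm at [0, 5, 8, 14, 16] -> counters=[2,1,1,2,0,1,1,2,2,1,1,2,0,1,2,1,2,3,0]
Step 6: insert erd at [7, 10, 11, 14, 17] -> counters=[2,1,1,2,0,1,1,3,2,1,2,3,0,1,3,1,2,4,0]
Query erd: check counters[7]=3 counters[10]=2 counters[11]=3 counters[14]=3 counters[17]=4 -> maybe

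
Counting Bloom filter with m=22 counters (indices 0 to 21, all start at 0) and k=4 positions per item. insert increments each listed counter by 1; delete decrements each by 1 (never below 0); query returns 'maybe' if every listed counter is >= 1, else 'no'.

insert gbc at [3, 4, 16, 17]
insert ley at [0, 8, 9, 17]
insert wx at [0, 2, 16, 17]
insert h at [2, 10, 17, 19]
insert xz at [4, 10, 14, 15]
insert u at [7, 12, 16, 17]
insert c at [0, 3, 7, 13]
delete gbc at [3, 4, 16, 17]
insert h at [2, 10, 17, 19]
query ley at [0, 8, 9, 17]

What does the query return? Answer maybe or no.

Answer: maybe

Derivation:
Step 1: insert gbc at [3, 4, 16, 17] -> counters=[0,0,0,1,1,0,0,0,0,0,0,0,0,0,0,0,1,1,0,0,0,0]
Step 2: insert ley at [0, 8, 9, 17] -> counters=[1,0,0,1,1,0,0,0,1,1,0,0,0,0,0,0,1,2,0,0,0,0]
Step 3: insert wx at [0, 2, 16, 17] -> counters=[2,0,1,1,1,0,0,0,1,1,0,0,0,0,0,0,2,3,0,0,0,0]
Step 4: insert h at [2, 10, 17, 19] -> counters=[2,0,2,1,1,0,0,0,1,1,1,0,0,0,0,0,2,4,0,1,0,0]
Step 5: insert xz at [4, 10, 14, 15] -> counters=[2,0,2,1,2,0,0,0,1,1,2,0,0,0,1,1,2,4,0,1,0,0]
Step 6: insert u at [7, 12, 16, 17] -> counters=[2,0,2,1,2,0,0,1,1,1,2,0,1,0,1,1,3,5,0,1,0,0]
Step 7: insert c at [0, 3, 7, 13] -> counters=[3,0,2,2,2,0,0,2,1,1,2,0,1,1,1,1,3,5,0,1,0,0]
Step 8: delete gbc at [3, 4, 16, 17] -> counters=[3,0,2,1,1,0,0,2,1,1,2,0,1,1,1,1,2,4,0,1,0,0]
Step 9: insert h at [2, 10, 17, 19] -> counters=[3,0,3,1,1,0,0,2,1,1,3,0,1,1,1,1,2,5,0,2,0,0]
Query ley: check counters[0]=3 counters[8]=1 counters[9]=1 counters[17]=5 -> maybe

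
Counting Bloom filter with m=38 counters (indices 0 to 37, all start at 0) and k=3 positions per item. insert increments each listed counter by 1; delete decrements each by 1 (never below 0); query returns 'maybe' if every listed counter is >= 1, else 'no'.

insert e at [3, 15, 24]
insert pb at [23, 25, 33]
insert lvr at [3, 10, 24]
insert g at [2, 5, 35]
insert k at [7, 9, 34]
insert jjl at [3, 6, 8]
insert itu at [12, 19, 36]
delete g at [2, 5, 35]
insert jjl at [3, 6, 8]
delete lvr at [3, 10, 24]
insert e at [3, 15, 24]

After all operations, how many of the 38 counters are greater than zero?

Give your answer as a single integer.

Answer: 14

Derivation:
Step 1: insert e at [3, 15, 24] -> counters=[0,0,0,1,0,0,0,0,0,0,0,0,0,0,0,1,0,0,0,0,0,0,0,0,1,0,0,0,0,0,0,0,0,0,0,0,0,0]
Step 2: insert pb at [23, 25, 33] -> counters=[0,0,0,1,0,0,0,0,0,0,0,0,0,0,0,1,0,0,0,0,0,0,0,1,1,1,0,0,0,0,0,0,0,1,0,0,0,0]
Step 3: insert lvr at [3, 10, 24] -> counters=[0,0,0,2,0,0,0,0,0,0,1,0,0,0,0,1,0,0,0,0,0,0,0,1,2,1,0,0,0,0,0,0,0,1,0,0,0,0]
Step 4: insert g at [2, 5, 35] -> counters=[0,0,1,2,0,1,0,0,0,0,1,0,0,0,0,1,0,0,0,0,0,0,0,1,2,1,0,0,0,0,0,0,0,1,0,1,0,0]
Step 5: insert k at [7, 9, 34] -> counters=[0,0,1,2,0,1,0,1,0,1,1,0,0,0,0,1,0,0,0,0,0,0,0,1,2,1,0,0,0,0,0,0,0,1,1,1,0,0]
Step 6: insert jjl at [3, 6, 8] -> counters=[0,0,1,3,0,1,1,1,1,1,1,0,0,0,0,1,0,0,0,0,0,0,0,1,2,1,0,0,0,0,0,0,0,1,1,1,0,0]
Step 7: insert itu at [12, 19, 36] -> counters=[0,0,1,3,0,1,1,1,1,1,1,0,1,0,0,1,0,0,0,1,0,0,0,1,2,1,0,0,0,0,0,0,0,1,1,1,1,0]
Step 8: delete g at [2, 5, 35] -> counters=[0,0,0,3,0,0,1,1,1,1,1,0,1,0,0,1,0,0,0,1,0,0,0,1,2,1,0,0,0,0,0,0,0,1,1,0,1,0]
Step 9: insert jjl at [3, 6, 8] -> counters=[0,0,0,4,0,0,2,1,2,1,1,0,1,0,0,1,0,0,0,1,0,0,0,1,2,1,0,0,0,0,0,0,0,1,1,0,1,0]
Step 10: delete lvr at [3, 10, 24] -> counters=[0,0,0,3,0,0,2,1,2,1,0,0,1,0,0,1,0,0,0,1,0,0,0,1,1,1,0,0,0,0,0,0,0,1,1,0,1,0]
Step 11: insert e at [3, 15, 24] -> counters=[0,0,0,4,0,0,2,1,2,1,0,0,1,0,0,2,0,0,0,1,0,0,0,1,2,1,0,0,0,0,0,0,0,1,1,0,1,0]
Final counters=[0,0,0,4,0,0,2,1,2,1,0,0,1,0,0,2,0,0,0,1,0,0,0,1,2,1,0,0,0,0,0,0,0,1,1,0,1,0] -> 14 nonzero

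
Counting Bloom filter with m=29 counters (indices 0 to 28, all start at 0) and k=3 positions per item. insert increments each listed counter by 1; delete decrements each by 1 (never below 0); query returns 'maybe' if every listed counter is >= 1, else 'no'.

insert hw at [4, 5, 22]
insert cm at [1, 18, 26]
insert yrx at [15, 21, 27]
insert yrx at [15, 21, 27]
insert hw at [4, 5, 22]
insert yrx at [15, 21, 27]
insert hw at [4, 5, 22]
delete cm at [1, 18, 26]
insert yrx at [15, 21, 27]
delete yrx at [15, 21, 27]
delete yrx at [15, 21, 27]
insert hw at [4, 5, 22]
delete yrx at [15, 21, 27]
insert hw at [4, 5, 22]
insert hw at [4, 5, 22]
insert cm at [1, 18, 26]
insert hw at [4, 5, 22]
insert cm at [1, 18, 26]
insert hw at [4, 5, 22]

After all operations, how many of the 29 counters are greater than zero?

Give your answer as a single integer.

Step 1: insert hw at [4, 5, 22] -> counters=[0,0,0,0,1,1,0,0,0,0,0,0,0,0,0,0,0,0,0,0,0,0,1,0,0,0,0,0,0]
Step 2: insert cm at [1, 18, 26] -> counters=[0,1,0,0,1,1,0,0,0,0,0,0,0,0,0,0,0,0,1,0,0,0,1,0,0,0,1,0,0]
Step 3: insert yrx at [15, 21, 27] -> counters=[0,1,0,0,1,1,0,0,0,0,0,0,0,0,0,1,0,0,1,0,0,1,1,0,0,0,1,1,0]
Step 4: insert yrx at [15, 21, 27] -> counters=[0,1,0,0,1,1,0,0,0,0,0,0,0,0,0,2,0,0,1,0,0,2,1,0,0,0,1,2,0]
Step 5: insert hw at [4, 5, 22] -> counters=[0,1,0,0,2,2,0,0,0,0,0,0,0,0,0,2,0,0,1,0,0,2,2,0,0,0,1,2,0]
Step 6: insert yrx at [15, 21, 27] -> counters=[0,1,0,0,2,2,0,0,0,0,0,0,0,0,0,3,0,0,1,0,0,3,2,0,0,0,1,3,0]
Step 7: insert hw at [4, 5, 22] -> counters=[0,1,0,0,3,3,0,0,0,0,0,0,0,0,0,3,0,0,1,0,0,3,3,0,0,0,1,3,0]
Step 8: delete cm at [1, 18, 26] -> counters=[0,0,0,0,3,3,0,0,0,0,0,0,0,0,0,3,0,0,0,0,0,3,3,0,0,0,0,3,0]
Step 9: insert yrx at [15, 21, 27] -> counters=[0,0,0,0,3,3,0,0,0,0,0,0,0,0,0,4,0,0,0,0,0,4,3,0,0,0,0,4,0]
Step 10: delete yrx at [15, 21, 27] -> counters=[0,0,0,0,3,3,0,0,0,0,0,0,0,0,0,3,0,0,0,0,0,3,3,0,0,0,0,3,0]
Step 11: delete yrx at [15, 21, 27] -> counters=[0,0,0,0,3,3,0,0,0,0,0,0,0,0,0,2,0,0,0,0,0,2,3,0,0,0,0,2,0]
Step 12: insert hw at [4, 5, 22] -> counters=[0,0,0,0,4,4,0,0,0,0,0,0,0,0,0,2,0,0,0,0,0,2,4,0,0,0,0,2,0]
Step 13: delete yrx at [15, 21, 27] -> counters=[0,0,0,0,4,4,0,0,0,0,0,0,0,0,0,1,0,0,0,0,0,1,4,0,0,0,0,1,0]
Step 14: insert hw at [4, 5, 22] -> counters=[0,0,0,0,5,5,0,0,0,0,0,0,0,0,0,1,0,0,0,0,0,1,5,0,0,0,0,1,0]
Step 15: insert hw at [4, 5, 22] -> counters=[0,0,0,0,6,6,0,0,0,0,0,0,0,0,0,1,0,0,0,0,0,1,6,0,0,0,0,1,0]
Step 16: insert cm at [1, 18, 26] -> counters=[0,1,0,0,6,6,0,0,0,0,0,0,0,0,0,1,0,0,1,0,0,1,6,0,0,0,1,1,0]
Step 17: insert hw at [4, 5, 22] -> counters=[0,1,0,0,7,7,0,0,0,0,0,0,0,0,0,1,0,0,1,0,0,1,7,0,0,0,1,1,0]
Step 18: insert cm at [1, 18, 26] -> counters=[0,2,0,0,7,7,0,0,0,0,0,0,0,0,0,1,0,0,2,0,0,1,7,0,0,0,2,1,0]
Step 19: insert hw at [4, 5, 22] -> counters=[0,2,0,0,8,8,0,0,0,0,0,0,0,0,0,1,0,0,2,0,0,1,8,0,0,0,2,1,0]
Final counters=[0,2,0,0,8,8,0,0,0,0,0,0,0,0,0,1,0,0,2,0,0,1,8,0,0,0,2,1,0] -> 9 nonzero

Answer: 9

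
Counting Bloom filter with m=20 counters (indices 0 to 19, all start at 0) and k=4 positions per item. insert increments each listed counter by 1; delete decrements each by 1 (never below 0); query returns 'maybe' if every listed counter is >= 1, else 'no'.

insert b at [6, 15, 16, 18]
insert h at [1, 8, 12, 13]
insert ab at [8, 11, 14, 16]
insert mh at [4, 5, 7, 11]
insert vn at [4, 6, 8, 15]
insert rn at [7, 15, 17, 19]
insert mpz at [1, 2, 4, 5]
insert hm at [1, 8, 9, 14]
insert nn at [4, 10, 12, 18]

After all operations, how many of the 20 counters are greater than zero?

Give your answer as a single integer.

Step 1: insert b at [6, 15, 16, 18] -> counters=[0,0,0,0,0,0,1,0,0,0,0,0,0,0,0,1,1,0,1,0]
Step 2: insert h at [1, 8, 12, 13] -> counters=[0,1,0,0,0,0,1,0,1,0,0,0,1,1,0,1,1,0,1,0]
Step 3: insert ab at [8, 11, 14, 16] -> counters=[0,1,0,0,0,0,1,0,2,0,0,1,1,1,1,1,2,0,1,0]
Step 4: insert mh at [4, 5, 7, 11] -> counters=[0,1,0,0,1,1,1,1,2,0,0,2,1,1,1,1,2,0,1,0]
Step 5: insert vn at [4, 6, 8, 15] -> counters=[0,1,0,0,2,1,2,1,3,0,0,2,1,1,1,2,2,0,1,0]
Step 6: insert rn at [7, 15, 17, 19] -> counters=[0,1,0,0,2,1,2,2,3,0,0,2,1,1,1,3,2,1,1,1]
Step 7: insert mpz at [1, 2, 4, 5] -> counters=[0,2,1,0,3,2,2,2,3,0,0,2,1,1,1,3,2,1,1,1]
Step 8: insert hm at [1, 8, 9, 14] -> counters=[0,3,1,0,3,2,2,2,4,1,0,2,1,1,2,3,2,1,1,1]
Step 9: insert nn at [4, 10, 12, 18] -> counters=[0,3,1,0,4,2,2,2,4,1,1,2,2,1,2,3,2,1,2,1]
Final counters=[0,3,1,0,4,2,2,2,4,1,1,2,2,1,2,3,2,1,2,1] -> 18 nonzero

Answer: 18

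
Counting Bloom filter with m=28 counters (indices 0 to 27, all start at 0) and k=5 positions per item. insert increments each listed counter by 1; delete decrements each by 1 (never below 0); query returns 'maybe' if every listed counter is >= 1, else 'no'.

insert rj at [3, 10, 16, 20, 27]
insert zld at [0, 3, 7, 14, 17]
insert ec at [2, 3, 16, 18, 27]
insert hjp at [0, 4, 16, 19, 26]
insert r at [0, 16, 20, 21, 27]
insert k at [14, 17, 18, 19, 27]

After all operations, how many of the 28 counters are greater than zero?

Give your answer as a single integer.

Answer: 15

Derivation:
Step 1: insert rj at [3, 10, 16, 20, 27] -> counters=[0,0,0,1,0,0,0,0,0,0,1,0,0,0,0,0,1,0,0,0,1,0,0,0,0,0,0,1]
Step 2: insert zld at [0, 3, 7, 14, 17] -> counters=[1,0,0,2,0,0,0,1,0,0,1,0,0,0,1,0,1,1,0,0,1,0,0,0,0,0,0,1]
Step 3: insert ec at [2, 3, 16, 18, 27] -> counters=[1,0,1,3,0,0,0,1,0,0,1,0,0,0,1,0,2,1,1,0,1,0,0,0,0,0,0,2]
Step 4: insert hjp at [0, 4, 16, 19, 26] -> counters=[2,0,1,3,1,0,0,1,0,0,1,0,0,0,1,0,3,1,1,1,1,0,0,0,0,0,1,2]
Step 5: insert r at [0, 16, 20, 21, 27] -> counters=[3,0,1,3,1,0,0,1,0,0,1,0,0,0,1,0,4,1,1,1,2,1,0,0,0,0,1,3]
Step 6: insert k at [14, 17, 18, 19, 27] -> counters=[3,0,1,3,1,0,0,1,0,0,1,0,0,0,2,0,4,2,2,2,2,1,0,0,0,0,1,4]
Final counters=[3,0,1,3,1,0,0,1,0,0,1,0,0,0,2,0,4,2,2,2,2,1,0,0,0,0,1,4] -> 15 nonzero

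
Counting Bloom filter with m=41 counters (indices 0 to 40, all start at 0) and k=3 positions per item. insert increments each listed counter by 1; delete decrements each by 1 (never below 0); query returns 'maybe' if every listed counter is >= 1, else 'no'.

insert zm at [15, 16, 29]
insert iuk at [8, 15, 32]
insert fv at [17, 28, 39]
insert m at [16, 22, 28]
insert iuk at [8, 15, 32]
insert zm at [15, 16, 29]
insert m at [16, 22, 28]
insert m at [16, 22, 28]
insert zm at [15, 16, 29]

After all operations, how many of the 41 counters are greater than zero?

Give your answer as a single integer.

Step 1: insert zm at [15, 16, 29] -> counters=[0,0,0,0,0,0,0,0,0,0,0,0,0,0,0,1,1,0,0,0,0,0,0,0,0,0,0,0,0,1,0,0,0,0,0,0,0,0,0,0,0]
Step 2: insert iuk at [8, 15, 32] -> counters=[0,0,0,0,0,0,0,0,1,0,0,0,0,0,0,2,1,0,0,0,0,0,0,0,0,0,0,0,0,1,0,0,1,0,0,0,0,0,0,0,0]
Step 3: insert fv at [17, 28, 39] -> counters=[0,0,0,0,0,0,0,0,1,0,0,0,0,0,0,2,1,1,0,0,0,0,0,0,0,0,0,0,1,1,0,0,1,0,0,0,0,0,0,1,0]
Step 4: insert m at [16, 22, 28] -> counters=[0,0,0,0,0,0,0,0,1,0,0,0,0,0,0,2,2,1,0,0,0,0,1,0,0,0,0,0,2,1,0,0,1,0,0,0,0,0,0,1,0]
Step 5: insert iuk at [8, 15, 32] -> counters=[0,0,0,0,0,0,0,0,2,0,0,0,0,0,0,3,2,1,0,0,0,0,1,0,0,0,0,0,2,1,0,0,2,0,0,0,0,0,0,1,0]
Step 6: insert zm at [15, 16, 29] -> counters=[0,0,0,0,0,0,0,0,2,0,0,0,0,0,0,4,3,1,0,0,0,0,1,0,0,0,0,0,2,2,0,0,2,0,0,0,0,0,0,1,0]
Step 7: insert m at [16, 22, 28] -> counters=[0,0,0,0,0,0,0,0,2,0,0,0,0,0,0,4,4,1,0,0,0,0,2,0,0,0,0,0,3,2,0,0,2,0,0,0,0,0,0,1,0]
Step 8: insert m at [16, 22, 28] -> counters=[0,0,0,0,0,0,0,0,2,0,0,0,0,0,0,4,5,1,0,0,0,0,3,0,0,0,0,0,4,2,0,0,2,0,0,0,0,0,0,1,0]
Step 9: insert zm at [15, 16, 29] -> counters=[0,0,0,0,0,0,0,0,2,0,0,0,0,0,0,5,6,1,0,0,0,0,3,0,0,0,0,0,4,3,0,0,2,0,0,0,0,0,0,1,0]
Final counters=[0,0,0,0,0,0,0,0,2,0,0,0,0,0,0,5,6,1,0,0,0,0,3,0,0,0,0,0,4,3,0,0,2,0,0,0,0,0,0,1,0] -> 9 nonzero

Answer: 9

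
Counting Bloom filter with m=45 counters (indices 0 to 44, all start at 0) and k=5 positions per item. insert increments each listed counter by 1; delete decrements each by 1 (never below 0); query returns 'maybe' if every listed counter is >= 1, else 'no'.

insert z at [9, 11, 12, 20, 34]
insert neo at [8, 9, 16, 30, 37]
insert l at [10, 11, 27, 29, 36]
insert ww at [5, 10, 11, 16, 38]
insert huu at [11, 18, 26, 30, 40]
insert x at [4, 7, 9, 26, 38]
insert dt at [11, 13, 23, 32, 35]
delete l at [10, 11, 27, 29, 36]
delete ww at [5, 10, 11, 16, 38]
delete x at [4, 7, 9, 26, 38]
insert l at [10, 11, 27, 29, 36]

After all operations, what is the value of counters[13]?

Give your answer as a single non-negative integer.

Step 1: insert z at [9, 11, 12, 20, 34] -> counters=[0,0,0,0,0,0,0,0,0,1,0,1,1,0,0,0,0,0,0,0,1,0,0,0,0,0,0,0,0,0,0,0,0,0,1,0,0,0,0,0,0,0,0,0,0]
Step 2: insert neo at [8, 9, 16, 30, 37] -> counters=[0,0,0,0,0,0,0,0,1,2,0,1,1,0,0,0,1,0,0,0,1,0,0,0,0,0,0,0,0,0,1,0,0,0,1,0,0,1,0,0,0,0,0,0,0]
Step 3: insert l at [10, 11, 27, 29, 36] -> counters=[0,0,0,0,0,0,0,0,1,2,1,2,1,0,0,0,1,0,0,0,1,0,0,0,0,0,0,1,0,1,1,0,0,0,1,0,1,1,0,0,0,0,0,0,0]
Step 4: insert ww at [5, 10, 11, 16, 38] -> counters=[0,0,0,0,0,1,0,0,1,2,2,3,1,0,0,0,2,0,0,0,1,0,0,0,0,0,0,1,0,1,1,0,0,0,1,0,1,1,1,0,0,0,0,0,0]
Step 5: insert huu at [11, 18, 26, 30, 40] -> counters=[0,0,0,0,0,1,0,0,1,2,2,4,1,0,0,0,2,0,1,0,1,0,0,0,0,0,1,1,0,1,2,0,0,0,1,0,1,1,1,0,1,0,0,0,0]
Step 6: insert x at [4, 7, 9, 26, 38] -> counters=[0,0,0,0,1,1,0,1,1,3,2,4,1,0,0,0,2,0,1,0,1,0,0,0,0,0,2,1,0,1,2,0,0,0,1,0,1,1,2,0,1,0,0,0,0]
Step 7: insert dt at [11, 13, 23, 32, 35] -> counters=[0,0,0,0,1,1,0,1,1,3,2,5,1,1,0,0,2,0,1,0,1,0,0,1,0,0,2,1,0,1,2,0,1,0,1,1,1,1,2,0,1,0,0,0,0]
Step 8: delete l at [10, 11, 27, 29, 36] -> counters=[0,0,0,0,1,1,0,1,1,3,1,4,1,1,0,0,2,0,1,0,1,0,0,1,0,0,2,0,0,0,2,0,1,0,1,1,0,1,2,0,1,0,0,0,0]
Step 9: delete ww at [5, 10, 11, 16, 38] -> counters=[0,0,0,0,1,0,0,1,1,3,0,3,1,1,0,0,1,0,1,0,1,0,0,1,0,0,2,0,0,0,2,0,1,0,1,1,0,1,1,0,1,0,0,0,0]
Step 10: delete x at [4, 7, 9, 26, 38] -> counters=[0,0,0,0,0,0,0,0,1,2,0,3,1,1,0,0,1,0,1,0,1,0,0,1,0,0,1,0,0,0,2,0,1,0,1,1,0,1,0,0,1,0,0,0,0]
Step 11: insert l at [10, 11, 27, 29, 36] -> counters=[0,0,0,0,0,0,0,0,1,2,1,4,1,1,0,0,1,0,1,0,1,0,0,1,0,0,1,1,0,1,2,0,1,0,1,1,1,1,0,0,1,0,0,0,0]
Final counters=[0,0,0,0,0,0,0,0,1,2,1,4,1,1,0,0,1,0,1,0,1,0,0,1,0,0,1,1,0,1,2,0,1,0,1,1,1,1,0,0,1,0,0,0,0] -> counters[13]=1

Answer: 1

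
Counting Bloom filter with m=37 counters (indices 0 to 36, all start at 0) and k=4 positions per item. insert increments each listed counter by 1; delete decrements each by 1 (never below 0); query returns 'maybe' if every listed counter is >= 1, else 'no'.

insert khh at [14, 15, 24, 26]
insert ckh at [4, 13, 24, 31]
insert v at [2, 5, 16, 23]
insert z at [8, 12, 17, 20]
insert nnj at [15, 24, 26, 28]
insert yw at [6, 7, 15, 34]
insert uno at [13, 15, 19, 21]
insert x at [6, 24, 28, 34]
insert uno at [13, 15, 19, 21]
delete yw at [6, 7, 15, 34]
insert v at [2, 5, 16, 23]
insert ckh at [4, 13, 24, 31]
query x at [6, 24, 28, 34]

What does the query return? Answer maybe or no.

Answer: maybe

Derivation:
Step 1: insert khh at [14, 15, 24, 26] -> counters=[0,0,0,0,0,0,0,0,0,0,0,0,0,0,1,1,0,0,0,0,0,0,0,0,1,0,1,0,0,0,0,0,0,0,0,0,0]
Step 2: insert ckh at [4, 13, 24, 31] -> counters=[0,0,0,0,1,0,0,0,0,0,0,0,0,1,1,1,0,0,0,0,0,0,0,0,2,0,1,0,0,0,0,1,0,0,0,0,0]
Step 3: insert v at [2, 5, 16, 23] -> counters=[0,0,1,0,1,1,0,0,0,0,0,0,0,1,1,1,1,0,0,0,0,0,0,1,2,0,1,0,0,0,0,1,0,0,0,0,0]
Step 4: insert z at [8, 12, 17, 20] -> counters=[0,0,1,0,1,1,0,0,1,0,0,0,1,1,1,1,1,1,0,0,1,0,0,1,2,0,1,0,0,0,0,1,0,0,0,0,0]
Step 5: insert nnj at [15, 24, 26, 28] -> counters=[0,0,1,0,1,1,0,0,1,0,0,0,1,1,1,2,1,1,0,0,1,0,0,1,3,0,2,0,1,0,0,1,0,0,0,0,0]
Step 6: insert yw at [6, 7, 15, 34] -> counters=[0,0,1,0,1,1,1,1,1,0,0,0,1,1,1,3,1,1,0,0,1,0,0,1,3,0,2,0,1,0,0,1,0,0,1,0,0]
Step 7: insert uno at [13, 15, 19, 21] -> counters=[0,0,1,0,1,1,1,1,1,0,0,0,1,2,1,4,1,1,0,1,1,1,0,1,3,0,2,0,1,0,0,1,0,0,1,0,0]
Step 8: insert x at [6, 24, 28, 34] -> counters=[0,0,1,0,1,1,2,1,1,0,0,0,1,2,1,4,1,1,0,1,1,1,0,1,4,0,2,0,2,0,0,1,0,0,2,0,0]
Step 9: insert uno at [13, 15, 19, 21] -> counters=[0,0,1,0,1,1,2,1,1,0,0,0,1,3,1,5,1,1,0,2,1,2,0,1,4,0,2,0,2,0,0,1,0,0,2,0,0]
Step 10: delete yw at [6, 7, 15, 34] -> counters=[0,0,1,0,1,1,1,0,1,0,0,0,1,3,1,4,1,1,0,2,1,2,0,1,4,0,2,0,2,0,0,1,0,0,1,0,0]
Step 11: insert v at [2, 5, 16, 23] -> counters=[0,0,2,0,1,2,1,0,1,0,0,0,1,3,1,4,2,1,0,2,1,2,0,2,4,0,2,0,2,0,0,1,0,0,1,0,0]
Step 12: insert ckh at [4, 13, 24, 31] -> counters=[0,0,2,0,2,2,1,0,1,0,0,0,1,4,1,4,2,1,0,2,1,2,0,2,5,0,2,0,2,0,0,2,0,0,1,0,0]
Query x: check counters[6]=1 counters[24]=5 counters[28]=2 counters[34]=1 -> maybe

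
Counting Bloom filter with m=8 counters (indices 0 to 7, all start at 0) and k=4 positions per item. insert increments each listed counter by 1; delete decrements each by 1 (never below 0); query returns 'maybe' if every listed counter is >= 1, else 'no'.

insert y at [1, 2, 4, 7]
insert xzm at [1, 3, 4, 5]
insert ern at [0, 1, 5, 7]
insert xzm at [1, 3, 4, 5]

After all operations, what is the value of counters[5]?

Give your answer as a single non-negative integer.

Answer: 3

Derivation:
Step 1: insert y at [1, 2, 4, 7] -> counters=[0,1,1,0,1,0,0,1]
Step 2: insert xzm at [1, 3, 4, 5] -> counters=[0,2,1,1,2,1,0,1]
Step 3: insert ern at [0, 1, 5, 7] -> counters=[1,3,1,1,2,2,0,2]
Step 4: insert xzm at [1, 3, 4, 5] -> counters=[1,4,1,2,3,3,0,2]
Final counters=[1,4,1,2,3,3,0,2] -> counters[5]=3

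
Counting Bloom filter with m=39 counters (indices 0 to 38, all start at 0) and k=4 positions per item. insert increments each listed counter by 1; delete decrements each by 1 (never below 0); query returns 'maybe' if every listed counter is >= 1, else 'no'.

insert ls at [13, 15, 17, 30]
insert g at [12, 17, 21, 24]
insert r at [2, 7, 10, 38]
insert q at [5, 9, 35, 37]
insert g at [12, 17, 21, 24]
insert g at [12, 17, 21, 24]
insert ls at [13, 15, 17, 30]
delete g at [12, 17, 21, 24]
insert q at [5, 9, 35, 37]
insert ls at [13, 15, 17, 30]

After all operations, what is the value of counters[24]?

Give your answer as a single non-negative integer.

Answer: 2

Derivation:
Step 1: insert ls at [13, 15, 17, 30] -> counters=[0,0,0,0,0,0,0,0,0,0,0,0,0,1,0,1,0,1,0,0,0,0,0,0,0,0,0,0,0,0,1,0,0,0,0,0,0,0,0]
Step 2: insert g at [12, 17, 21, 24] -> counters=[0,0,0,0,0,0,0,0,0,0,0,0,1,1,0,1,0,2,0,0,0,1,0,0,1,0,0,0,0,0,1,0,0,0,0,0,0,0,0]
Step 3: insert r at [2, 7, 10, 38] -> counters=[0,0,1,0,0,0,0,1,0,0,1,0,1,1,0,1,0,2,0,0,0,1,0,0,1,0,0,0,0,0,1,0,0,0,0,0,0,0,1]
Step 4: insert q at [5, 9, 35, 37] -> counters=[0,0,1,0,0,1,0,1,0,1,1,0,1,1,0,1,0,2,0,0,0,1,0,0,1,0,0,0,0,0,1,0,0,0,0,1,0,1,1]
Step 5: insert g at [12, 17, 21, 24] -> counters=[0,0,1,0,0,1,0,1,0,1,1,0,2,1,0,1,0,3,0,0,0,2,0,0,2,0,0,0,0,0,1,0,0,0,0,1,0,1,1]
Step 6: insert g at [12, 17, 21, 24] -> counters=[0,0,1,0,0,1,0,1,0,1,1,0,3,1,0,1,0,4,0,0,0,3,0,0,3,0,0,0,0,0,1,0,0,0,0,1,0,1,1]
Step 7: insert ls at [13, 15, 17, 30] -> counters=[0,0,1,0,0,1,0,1,0,1,1,0,3,2,0,2,0,5,0,0,0,3,0,0,3,0,0,0,0,0,2,0,0,0,0,1,0,1,1]
Step 8: delete g at [12, 17, 21, 24] -> counters=[0,0,1,0,0,1,0,1,0,1,1,0,2,2,0,2,0,4,0,0,0,2,0,0,2,0,0,0,0,0,2,0,0,0,0,1,0,1,1]
Step 9: insert q at [5, 9, 35, 37] -> counters=[0,0,1,0,0,2,0,1,0,2,1,0,2,2,0,2,0,4,0,0,0,2,0,0,2,0,0,0,0,0,2,0,0,0,0,2,0,2,1]
Step 10: insert ls at [13, 15, 17, 30] -> counters=[0,0,1,0,0,2,0,1,0,2,1,0,2,3,0,3,0,5,0,0,0,2,0,0,2,0,0,0,0,0,3,0,0,0,0,2,0,2,1]
Final counters=[0,0,1,0,0,2,0,1,0,2,1,0,2,3,0,3,0,5,0,0,0,2,0,0,2,0,0,0,0,0,3,0,0,0,0,2,0,2,1] -> counters[24]=2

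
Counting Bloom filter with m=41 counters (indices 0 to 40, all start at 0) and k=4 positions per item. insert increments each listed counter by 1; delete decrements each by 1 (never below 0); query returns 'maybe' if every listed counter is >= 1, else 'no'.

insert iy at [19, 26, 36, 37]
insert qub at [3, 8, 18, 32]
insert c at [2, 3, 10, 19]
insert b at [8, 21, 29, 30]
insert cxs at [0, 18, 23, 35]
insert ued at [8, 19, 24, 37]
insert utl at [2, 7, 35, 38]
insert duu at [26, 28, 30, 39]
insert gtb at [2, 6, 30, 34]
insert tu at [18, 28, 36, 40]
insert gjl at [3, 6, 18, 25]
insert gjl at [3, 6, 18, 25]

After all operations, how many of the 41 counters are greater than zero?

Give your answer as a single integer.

Answer: 25

Derivation:
Step 1: insert iy at [19, 26, 36, 37] -> counters=[0,0,0,0,0,0,0,0,0,0,0,0,0,0,0,0,0,0,0,1,0,0,0,0,0,0,1,0,0,0,0,0,0,0,0,0,1,1,0,0,0]
Step 2: insert qub at [3, 8, 18, 32] -> counters=[0,0,0,1,0,0,0,0,1,0,0,0,0,0,0,0,0,0,1,1,0,0,0,0,0,0,1,0,0,0,0,0,1,0,0,0,1,1,0,0,0]
Step 3: insert c at [2, 3, 10, 19] -> counters=[0,0,1,2,0,0,0,0,1,0,1,0,0,0,0,0,0,0,1,2,0,0,0,0,0,0,1,0,0,0,0,0,1,0,0,0,1,1,0,0,0]
Step 4: insert b at [8, 21, 29, 30] -> counters=[0,0,1,2,0,0,0,0,2,0,1,0,0,0,0,0,0,0,1,2,0,1,0,0,0,0,1,0,0,1,1,0,1,0,0,0,1,1,0,0,0]
Step 5: insert cxs at [0, 18, 23, 35] -> counters=[1,0,1,2,0,0,0,0,2,0,1,0,0,0,0,0,0,0,2,2,0,1,0,1,0,0,1,0,0,1,1,0,1,0,0,1,1,1,0,0,0]
Step 6: insert ued at [8, 19, 24, 37] -> counters=[1,0,1,2,0,0,0,0,3,0,1,0,0,0,0,0,0,0,2,3,0,1,0,1,1,0,1,0,0,1,1,0,1,0,0,1,1,2,0,0,0]
Step 7: insert utl at [2, 7, 35, 38] -> counters=[1,0,2,2,0,0,0,1,3,0,1,0,0,0,0,0,0,0,2,3,0,1,0,1,1,0,1,0,0,1,1,0,1,0,0,2,1,2,1,0,0]
Step 8: insert duu at [26, 28, 30, 39] -> counters=[1,0,2,2,0,0,0,1,3,0,1,0,0,0,0,0,0,0,2,3,0,1,0,1,1,0,2,0,1,1,2,0,1,0,0,2,1,2,1,1,0]
Step 9: insert gtb at [2, 6, 30, 34] -> counters=[1,0,3,2,0,0,1,1,3,0,1,0,0,0,0,0,0,0,2,3,0,1,0,1,1,0,2,0,1,1,3,0,1,0,1,2,1,2,1,1,0]
Step 10: insert tu at [18, 28, 36, 40] -> counters=[1,0,3,2,0,0,1,1,3,0,1,0,0,0,0,0,0,0,3,3,0,1,0,1,1,0,2,0,2,1,3,0,1,0,1,2,2,2,1,1,1]
Step 11: insert gjl at [3, 6, 18, 25] -> counters=[1,0,3,3,0,0,2,1,3,0,1,0,0,0,0,0,0,0,4,3,0,1,0,1,1,1,2,0,2,1,3,0,1,0,1,2,2,2,1,1,1]
Step 12: insert gjl at [3, 6, 18, 25] -> counters=[1,0,3,4,0,0,3,1,3,0,1,0,0,0,0,0,0,0,5,3,0,1,0,1,1,2,2,0,2,1,3,0,1,0,1,2,2,2,1,1,1]
Final counters=[1,0,3,4,0,0,3,1,3,0,1,0,0,0,0,0,0,0,5,3,0,1,0,1,1,2,2,0,2,1,3,0,1,0,1,2,2,2,1,1,1] -> 25 nonzero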